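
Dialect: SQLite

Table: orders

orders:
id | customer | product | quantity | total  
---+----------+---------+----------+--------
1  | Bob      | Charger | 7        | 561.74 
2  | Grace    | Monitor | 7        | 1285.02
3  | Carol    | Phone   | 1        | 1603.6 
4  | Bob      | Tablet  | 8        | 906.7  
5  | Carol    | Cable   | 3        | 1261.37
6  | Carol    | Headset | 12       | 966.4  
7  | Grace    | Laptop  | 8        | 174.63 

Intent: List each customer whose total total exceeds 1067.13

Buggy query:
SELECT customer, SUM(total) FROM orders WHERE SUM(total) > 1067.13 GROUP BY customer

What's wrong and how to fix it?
Bug: WHERE runs before GROUP BY, so aggregates aren't available there

Fix: Move the aggregate condition to a HAVING clause

Corrected query:
SELECT customer, SUM(total) FROM orders GROUP BY customer HAVING SUM(total) > 1067.13

Result:
customer | SUM(total)
---------+-----------
Bob      | 1468.44   
Carol    | 3831.37   
Grace    | 1459.65   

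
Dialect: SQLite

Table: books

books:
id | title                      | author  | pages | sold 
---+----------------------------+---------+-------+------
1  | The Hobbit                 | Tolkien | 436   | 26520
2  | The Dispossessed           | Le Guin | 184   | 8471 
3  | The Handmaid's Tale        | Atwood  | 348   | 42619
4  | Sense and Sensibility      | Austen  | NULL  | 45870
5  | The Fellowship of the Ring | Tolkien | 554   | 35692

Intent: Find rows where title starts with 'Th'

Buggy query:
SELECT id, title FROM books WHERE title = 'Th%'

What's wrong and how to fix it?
Bug: '=' compares the literal string including the % character; pattern matching needs LIKE

Fix: Use LIKE for wildcard pattern matching

Corrected query:
SELECT id, title FROM books WHERE title LIKE 'Th%'

Result:
id | title                     
---+---------------------------
1  | The Hobbit                
2  | The Dispossessed          
3  | The Handmaid's Tale       
5  | The Fellowship of the Ring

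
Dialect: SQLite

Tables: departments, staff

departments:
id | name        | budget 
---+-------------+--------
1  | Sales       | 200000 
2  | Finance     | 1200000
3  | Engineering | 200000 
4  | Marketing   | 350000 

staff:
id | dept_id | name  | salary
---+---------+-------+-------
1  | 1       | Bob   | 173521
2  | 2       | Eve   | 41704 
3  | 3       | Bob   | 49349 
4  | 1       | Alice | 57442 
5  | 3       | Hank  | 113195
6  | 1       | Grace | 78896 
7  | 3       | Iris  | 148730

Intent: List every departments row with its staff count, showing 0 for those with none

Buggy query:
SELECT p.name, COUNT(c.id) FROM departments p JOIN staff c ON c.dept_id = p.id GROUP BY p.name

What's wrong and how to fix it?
Bug: INNER JOIN drops departments rows that have no matching staff rows

Fix: Use LEFT JOIN so parents without children still appear (COUNT(c.id) gives 0)

Corrected query:
SELECT p.name, COUNT(c.id) FROM departments p LEFT JOIN staff c ON c.dept_id = p.id GROUP BY p.name

Result:
name        | COUNT(c.id)
------------+------------
Engineering | 3          
Finance     | 1          
Marketing   | 0          
Sales       | 3          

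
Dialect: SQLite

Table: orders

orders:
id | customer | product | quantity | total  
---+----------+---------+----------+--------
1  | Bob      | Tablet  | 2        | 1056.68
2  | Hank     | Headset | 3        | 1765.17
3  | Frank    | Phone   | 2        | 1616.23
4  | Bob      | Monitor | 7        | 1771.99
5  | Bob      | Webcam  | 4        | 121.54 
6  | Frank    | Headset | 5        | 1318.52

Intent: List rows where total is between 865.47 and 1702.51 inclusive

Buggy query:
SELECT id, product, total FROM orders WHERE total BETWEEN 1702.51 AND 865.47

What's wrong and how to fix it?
Bug: The bounds are reversed; BETWEEN a AND b requires a <= b to match anything

Fix: Write BETWEEN 865.47 AND 1702.51

Corrected query:
SELECT id, product, total FROM orders WHERE total BETWEEN 865.47 AND 1702.51

Result:
id | product | total  
---+---------+--------
1  | Tablet  | 1056.68
3  | Phone   | 1616.23
6  | Headset | 1318.52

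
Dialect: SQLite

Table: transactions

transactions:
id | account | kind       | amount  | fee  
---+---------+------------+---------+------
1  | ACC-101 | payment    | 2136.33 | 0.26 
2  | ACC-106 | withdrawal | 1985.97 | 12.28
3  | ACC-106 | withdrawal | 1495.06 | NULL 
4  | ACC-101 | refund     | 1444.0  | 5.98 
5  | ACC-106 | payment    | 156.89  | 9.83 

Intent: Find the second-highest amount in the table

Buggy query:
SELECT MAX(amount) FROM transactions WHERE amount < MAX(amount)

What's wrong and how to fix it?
Bug: MAX(amount) on the right of the comparison is an aggregate-in-WHERE error

Fix: Compute the overall MAX in a subquery, then take MAX of rows below it

Corrected query:
SELECT MAX(amount) FROM transactions WHERE amount < (SELECT MAX(amount) FROM transactions)

Result:
MAX(amount)
-----------
1985.97    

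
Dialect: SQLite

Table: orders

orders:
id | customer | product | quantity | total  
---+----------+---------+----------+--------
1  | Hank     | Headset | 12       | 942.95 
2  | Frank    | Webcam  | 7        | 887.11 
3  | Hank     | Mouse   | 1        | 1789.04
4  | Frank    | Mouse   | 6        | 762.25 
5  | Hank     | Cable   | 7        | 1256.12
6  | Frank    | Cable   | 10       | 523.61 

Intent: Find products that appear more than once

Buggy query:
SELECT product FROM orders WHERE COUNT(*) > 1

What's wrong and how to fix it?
Bug: COUNT(*) is an aggregate and cannot be used in WHERE

Fix: GROUP BY product, then filter groups with HAVING COUNT(*) > 1

Corrected query:
SELECT product FROM orders GROUP BY product HAVING COUNT(*) > 1

Result:
product
-------
Cable  
Mouse  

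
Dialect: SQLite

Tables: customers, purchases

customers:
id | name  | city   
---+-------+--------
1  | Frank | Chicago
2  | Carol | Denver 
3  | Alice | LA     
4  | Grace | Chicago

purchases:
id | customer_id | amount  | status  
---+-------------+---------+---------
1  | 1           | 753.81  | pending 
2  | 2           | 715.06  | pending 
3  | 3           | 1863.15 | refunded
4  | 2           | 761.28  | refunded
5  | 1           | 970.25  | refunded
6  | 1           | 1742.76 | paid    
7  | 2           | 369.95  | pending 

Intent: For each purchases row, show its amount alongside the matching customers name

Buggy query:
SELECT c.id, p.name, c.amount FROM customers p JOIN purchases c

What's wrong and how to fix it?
Bug: Missing join condition: each purchases row is matched to all customers rows instead of just its own

Fix: Add ON c.customer_id = p.id to the JOIN

Corrected query:
SELECT c.id, p.name, c.amount FROM customers p JOIN purchases c ON c.customer_id = p.id

Result:
id | name  | amount 
---+-------+--------
1  | Frank | 753.81 
2  | Carol | 715.06 
3  | Alice | 1863.15
4  | Carol | 761.28 
5  | Frank | 970.25 
6  | Frank | 1742.76
7  | Carol | 369.95 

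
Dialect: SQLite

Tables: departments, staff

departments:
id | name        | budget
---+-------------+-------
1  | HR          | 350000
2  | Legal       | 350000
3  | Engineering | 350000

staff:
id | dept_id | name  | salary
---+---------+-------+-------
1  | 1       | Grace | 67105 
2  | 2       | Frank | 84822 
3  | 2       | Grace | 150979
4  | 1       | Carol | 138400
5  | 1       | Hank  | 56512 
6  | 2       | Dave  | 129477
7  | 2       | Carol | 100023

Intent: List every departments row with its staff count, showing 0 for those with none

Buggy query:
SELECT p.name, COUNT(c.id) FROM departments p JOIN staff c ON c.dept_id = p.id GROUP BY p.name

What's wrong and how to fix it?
Bug: INNER JOIN drops departments rows that have no matching staff rows

Fix: Switch to LEFT JOIN to retain unmatched parent rows

Corrected query:
SELECT p.name, COUNT(c.id) FROM departments p LEFT JOIN staff c ON c.dept_id = p.id GROUP BY p.name

Result:
name        | COUNT(c.id)
------------+------------
Engineering | 0          
HR          | 3          
Legal       | 4          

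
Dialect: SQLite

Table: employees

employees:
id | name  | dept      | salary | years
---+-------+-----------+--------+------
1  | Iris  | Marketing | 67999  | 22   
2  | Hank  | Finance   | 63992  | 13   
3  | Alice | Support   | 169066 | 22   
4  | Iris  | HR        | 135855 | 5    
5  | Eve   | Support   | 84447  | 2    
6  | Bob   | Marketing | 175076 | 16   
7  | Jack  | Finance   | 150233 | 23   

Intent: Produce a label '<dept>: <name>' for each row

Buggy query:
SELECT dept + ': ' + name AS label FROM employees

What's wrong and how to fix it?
Bug: SQLite uses || for string concatenation; + coerces text to numbers (yielding 0)

Fix: Replace + with || to concatenate text

Corrected query:
SELECT dept || ': ' || name AS label FROM employees

Result:
label          
---------------
Marketing: Iris
Finance: Hank  
Support: Alice 
HR: Iris       
Support: Eve   
Marketing: Bob 
Finance: Jack  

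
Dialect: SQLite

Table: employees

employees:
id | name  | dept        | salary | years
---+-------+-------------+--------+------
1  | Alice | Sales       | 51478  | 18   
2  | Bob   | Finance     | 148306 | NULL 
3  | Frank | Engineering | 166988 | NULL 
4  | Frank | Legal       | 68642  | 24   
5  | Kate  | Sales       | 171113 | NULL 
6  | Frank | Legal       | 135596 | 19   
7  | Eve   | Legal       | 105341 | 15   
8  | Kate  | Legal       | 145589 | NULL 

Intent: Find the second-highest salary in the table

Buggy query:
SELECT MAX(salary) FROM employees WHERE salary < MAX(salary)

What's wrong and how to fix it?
Bug: The inner MAX is an aggregate inside WHERE, which is not allowed

Fix: Put the inner MAX in a scalar subquery

Corrected query:
SELECT MAX(salary) FROM employees WHERE salary < (SELECT MAX(salary) FROM employees)

Result:
MAX(salary)
-----------
166988     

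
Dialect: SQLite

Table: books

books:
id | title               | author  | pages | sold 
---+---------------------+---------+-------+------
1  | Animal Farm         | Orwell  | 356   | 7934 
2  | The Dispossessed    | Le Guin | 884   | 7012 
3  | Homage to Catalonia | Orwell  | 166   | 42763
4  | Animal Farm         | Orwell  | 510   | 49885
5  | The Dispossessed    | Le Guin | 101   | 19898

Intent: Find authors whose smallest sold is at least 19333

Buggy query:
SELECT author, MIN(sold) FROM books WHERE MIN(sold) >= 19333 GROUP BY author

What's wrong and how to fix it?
Bug: Aggregates like MIN are computed per group after WHERE runs

Fix: Use HAVING for the per-group MIN condition

Corrected query:
SELECT author, MIN(sold) FROM books GROUP BY author HAVING MIN(sold) >= 19333

Result:
(no rows)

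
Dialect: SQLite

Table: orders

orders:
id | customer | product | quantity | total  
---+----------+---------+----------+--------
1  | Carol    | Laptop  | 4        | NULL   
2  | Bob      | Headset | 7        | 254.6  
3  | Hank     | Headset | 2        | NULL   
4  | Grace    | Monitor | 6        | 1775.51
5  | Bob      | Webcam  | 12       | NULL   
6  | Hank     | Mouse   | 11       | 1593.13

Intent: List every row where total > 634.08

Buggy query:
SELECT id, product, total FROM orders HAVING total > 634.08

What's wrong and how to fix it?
Bug: This is a non-aggregate query (no GROUP BY, no aggregates), so in SQLite the HAVING clause is invalid here; a row-level condition belongs in WHERE

Fix: Use WHERE for row-level filtering

Corrected query:
SELECT id, product, total FROM orders WHERE total > 634.08

Result:
id | product | total  
---+---------+--------
4  | Monitor | 1775.51
6  | Mouse   | 1593.13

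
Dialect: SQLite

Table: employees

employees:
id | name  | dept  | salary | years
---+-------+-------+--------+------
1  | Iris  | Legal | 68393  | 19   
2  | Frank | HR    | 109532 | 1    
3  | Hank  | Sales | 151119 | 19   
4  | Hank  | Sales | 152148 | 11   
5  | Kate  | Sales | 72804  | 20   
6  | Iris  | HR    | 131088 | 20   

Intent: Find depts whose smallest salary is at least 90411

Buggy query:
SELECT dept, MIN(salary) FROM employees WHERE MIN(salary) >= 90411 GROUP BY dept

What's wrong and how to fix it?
Bug: MIN() in WHERE is a misuse of aggregate

Fix: Replace WHERE with HAVING after the GROUP BY

Corrected query:
SELECT dept, MIN(salary) FROM employees GROUP BY dept HAVING MIN(salary) >= 90411

Result:
dept | MIN(salary)
-----+------------
HR   | 109532     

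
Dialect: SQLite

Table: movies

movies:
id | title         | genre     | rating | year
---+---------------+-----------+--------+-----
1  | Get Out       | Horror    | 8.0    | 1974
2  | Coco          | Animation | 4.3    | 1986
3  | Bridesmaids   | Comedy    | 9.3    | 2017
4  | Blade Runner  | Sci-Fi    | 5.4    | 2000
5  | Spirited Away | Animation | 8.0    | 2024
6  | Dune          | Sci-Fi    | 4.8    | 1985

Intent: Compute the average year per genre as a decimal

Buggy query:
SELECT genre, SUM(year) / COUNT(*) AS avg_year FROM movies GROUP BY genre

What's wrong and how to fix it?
Bug: Both operands are integers, so '/' performs integer division and truncates

Fix: Multiply by 1.0 (or CAST to REAL) to force floating-point division

Corrected query:
SELECT genre, SUM(year) * 1.0 / COUNT(*) AS avg_year FROM movies GROUP BY genre

Result:
genre     | avg_year
----------+---------
Animation | 2005    
Comedy    | 2017    
Horror    | 1974    
Sci-Fi    | 1992.5  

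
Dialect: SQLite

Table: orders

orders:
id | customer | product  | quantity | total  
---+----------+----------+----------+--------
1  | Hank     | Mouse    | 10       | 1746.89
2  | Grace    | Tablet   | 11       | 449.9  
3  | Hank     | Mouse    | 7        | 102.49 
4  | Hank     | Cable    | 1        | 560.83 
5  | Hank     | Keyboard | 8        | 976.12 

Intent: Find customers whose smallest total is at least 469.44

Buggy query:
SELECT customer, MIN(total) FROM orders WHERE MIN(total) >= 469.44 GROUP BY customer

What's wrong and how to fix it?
Bug: Aggregates like MIN are computed per group after WHERE runs

Fix: Replace WHERE with HAVING after the GROUP BY

Corrected query:
SELECT customer, MIN(total) FROM orders GROUP BY customer HAVING MIN(total) >= 469.44

Result:
(no rows)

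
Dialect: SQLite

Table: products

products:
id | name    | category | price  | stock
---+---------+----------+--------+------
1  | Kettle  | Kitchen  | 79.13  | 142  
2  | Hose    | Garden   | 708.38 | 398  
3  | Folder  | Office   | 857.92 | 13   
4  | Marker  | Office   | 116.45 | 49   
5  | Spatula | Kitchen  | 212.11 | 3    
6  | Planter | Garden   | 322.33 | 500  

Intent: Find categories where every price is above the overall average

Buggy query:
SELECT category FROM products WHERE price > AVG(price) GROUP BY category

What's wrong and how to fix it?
Bug: WHERE evaluates per row before aggregation, so AVG() is unavailable

Fix: Compute the overall average in a scalar subquery and compare each group's MIN against it in HAVING

Corrected query:
SELECT category FROM products GROUP BY category HAVING MIN(price) > (SELECT AVG(price) FROM products)

Result:
(no rows)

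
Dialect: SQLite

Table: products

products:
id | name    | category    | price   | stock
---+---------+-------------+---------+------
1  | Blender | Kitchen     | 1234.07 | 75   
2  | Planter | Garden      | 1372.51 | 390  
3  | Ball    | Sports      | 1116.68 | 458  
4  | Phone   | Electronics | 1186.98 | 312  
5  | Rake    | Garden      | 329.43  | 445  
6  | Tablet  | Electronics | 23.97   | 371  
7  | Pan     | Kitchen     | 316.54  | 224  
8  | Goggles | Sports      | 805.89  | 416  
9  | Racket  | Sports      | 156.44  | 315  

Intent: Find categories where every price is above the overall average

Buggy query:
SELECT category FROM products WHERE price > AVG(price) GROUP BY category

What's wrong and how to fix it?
Bug: AVG() is an aggregate; it can't sit directly in WHERE

Fix: Compute the overall average in a scalar subquery and compare each group's MIN against it in HAVING

Corrected query:
SELECT category FROM products GROUP BY category HAVING MIN(price) > (SELECT AVG(price) FROM products)

Result:
(no rows)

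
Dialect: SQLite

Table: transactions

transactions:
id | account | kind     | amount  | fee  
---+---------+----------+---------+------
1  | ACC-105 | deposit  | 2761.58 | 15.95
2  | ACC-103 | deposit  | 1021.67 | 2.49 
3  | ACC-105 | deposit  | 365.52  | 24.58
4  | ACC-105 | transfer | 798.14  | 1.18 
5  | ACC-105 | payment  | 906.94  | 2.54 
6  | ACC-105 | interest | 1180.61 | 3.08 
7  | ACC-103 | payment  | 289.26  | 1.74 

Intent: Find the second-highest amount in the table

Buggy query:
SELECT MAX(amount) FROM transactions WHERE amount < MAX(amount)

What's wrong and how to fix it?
Bug: The inner MAX is an aggregate inside WHERE, which is not allowed

Fix: Compute the overall MAX in a subquery, then take MAX of rows below it

Corrected query:
SELECT MAX(amount) FROM transactions WHERE amount < (SELECT MAX(amount) FROM transactions)

Result:
MAX(amount)
-----------
1180.61    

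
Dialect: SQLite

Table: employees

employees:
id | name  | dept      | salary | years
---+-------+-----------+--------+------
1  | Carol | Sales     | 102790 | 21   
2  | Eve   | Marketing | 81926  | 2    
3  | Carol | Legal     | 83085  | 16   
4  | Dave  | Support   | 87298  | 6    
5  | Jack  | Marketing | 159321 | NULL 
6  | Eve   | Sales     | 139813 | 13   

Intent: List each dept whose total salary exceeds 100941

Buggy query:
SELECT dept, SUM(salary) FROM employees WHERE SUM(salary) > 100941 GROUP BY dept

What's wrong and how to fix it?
Bug: SUM(salary) is an aggregate, but WHERE filters rows before aggregation

Fix: Use HAVING (which filters groups after aggregation) instead of WHERE

Corrected query:
SELECT dept, SUM(salary) FROM employees GROUP BY dept HAVING SUM(salary) > 100941

Result:
dept      | SUM(salary)
----------+------------
Marketing | 241247     
Sales     | 242603     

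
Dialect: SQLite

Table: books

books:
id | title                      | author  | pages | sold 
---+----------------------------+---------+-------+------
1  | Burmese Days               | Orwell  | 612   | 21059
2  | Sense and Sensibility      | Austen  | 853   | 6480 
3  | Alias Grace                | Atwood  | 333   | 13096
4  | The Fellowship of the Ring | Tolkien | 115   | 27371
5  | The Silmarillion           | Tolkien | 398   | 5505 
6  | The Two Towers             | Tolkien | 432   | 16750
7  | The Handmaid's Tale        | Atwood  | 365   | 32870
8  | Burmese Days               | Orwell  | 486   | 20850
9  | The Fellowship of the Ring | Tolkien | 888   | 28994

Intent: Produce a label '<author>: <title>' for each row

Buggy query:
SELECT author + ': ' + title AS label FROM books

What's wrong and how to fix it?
Bug: SQLite uses || for string concatenation; + coerces text to numbers (yielding 0)

Fix: Use the || operator for string concatenation

Corrected query:
SELECT author || ': ' || title AS label FROM books

Result:
label                              
-----------------------------------
Orwell: Burmese Days               
Austen: Sense and Sensibility      
Atwood: Alias Grace                
Tolkien: The Fellowship of the Ring
Tolkien: The Silmarillion          
Tolkien: The Two Towers            
Atwood: The Handmaid's Tale        
Orwell: Burmese Days               
Tolkien: The Fellowship of the Ring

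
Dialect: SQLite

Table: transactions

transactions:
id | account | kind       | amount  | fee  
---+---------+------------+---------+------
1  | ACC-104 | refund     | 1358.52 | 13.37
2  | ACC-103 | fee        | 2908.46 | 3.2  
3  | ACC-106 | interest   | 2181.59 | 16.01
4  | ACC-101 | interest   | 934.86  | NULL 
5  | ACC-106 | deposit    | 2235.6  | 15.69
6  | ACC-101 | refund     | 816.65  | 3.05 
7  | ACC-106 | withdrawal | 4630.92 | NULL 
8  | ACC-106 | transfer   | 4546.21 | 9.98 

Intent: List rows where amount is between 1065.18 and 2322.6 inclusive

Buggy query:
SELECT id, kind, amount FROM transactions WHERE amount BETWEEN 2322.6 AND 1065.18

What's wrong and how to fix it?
Bug: The bounds are reversed; BETWEEN a AND b requires a <= b to match anything

Fix: Write BETWEEN 1065.18 AND 2322.6

Corrected query:
SELECT id, kind, amount FROM transactions WHERE amount BETWEEN 1065.18 AND 2322.6

Result:
id | kind     | amount 
---+----------+--------
1  | refund   | 1358.52
3  | interest | 2181.59
5  | deposit  | 2235.6 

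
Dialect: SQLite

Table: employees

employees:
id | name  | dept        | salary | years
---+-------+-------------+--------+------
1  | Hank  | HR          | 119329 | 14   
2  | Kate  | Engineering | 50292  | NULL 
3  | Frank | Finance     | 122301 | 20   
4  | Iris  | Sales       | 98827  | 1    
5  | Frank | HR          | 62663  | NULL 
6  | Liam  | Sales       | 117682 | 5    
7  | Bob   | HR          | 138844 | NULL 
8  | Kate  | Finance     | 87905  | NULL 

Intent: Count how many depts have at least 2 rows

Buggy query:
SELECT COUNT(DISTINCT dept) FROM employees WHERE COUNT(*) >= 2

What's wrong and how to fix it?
Bug: WHERE filters individual rows, not groups, so a group-level COUNT is invalid there

Fix: Use a subquery that GROUPs and filters with HAVING, then count its rows

Corrected query:
SELECT COUNT(*) FROM (SELECT dept FROM employees GROUP BY dept HAVING COUNT(*) >= 2)

Result:
COUNT(*)
--------
3       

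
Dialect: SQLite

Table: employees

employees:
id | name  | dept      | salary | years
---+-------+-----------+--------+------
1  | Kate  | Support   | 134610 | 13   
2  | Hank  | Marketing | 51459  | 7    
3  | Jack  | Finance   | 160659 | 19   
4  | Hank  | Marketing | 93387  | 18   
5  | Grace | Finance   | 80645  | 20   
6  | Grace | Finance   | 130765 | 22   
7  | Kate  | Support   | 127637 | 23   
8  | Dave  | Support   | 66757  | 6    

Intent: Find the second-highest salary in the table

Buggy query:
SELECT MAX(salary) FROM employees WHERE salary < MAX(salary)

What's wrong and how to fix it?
Bug: MAX(salary) on the right of the comparison is an aggregate-in-WHERE error

Fix: Put the inner MAX in a scalar subquery

Corrected query:
SELECT MAX(salary) FROM employees WHERE salary < (SELECT MAX(salary) FROM employees)

Result:
MAX(salary)
-----------
134610     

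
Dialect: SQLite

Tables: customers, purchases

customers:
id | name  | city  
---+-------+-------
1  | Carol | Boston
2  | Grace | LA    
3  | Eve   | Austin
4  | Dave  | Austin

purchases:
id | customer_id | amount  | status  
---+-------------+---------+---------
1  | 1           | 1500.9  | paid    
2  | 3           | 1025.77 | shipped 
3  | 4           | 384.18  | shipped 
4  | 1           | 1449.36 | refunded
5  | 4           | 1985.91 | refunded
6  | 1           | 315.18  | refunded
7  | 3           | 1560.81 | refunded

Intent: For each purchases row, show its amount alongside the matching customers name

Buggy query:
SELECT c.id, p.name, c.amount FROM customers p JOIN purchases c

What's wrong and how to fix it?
Bug: JOIN with no ON clause produces a cartesian product; every purchases row pairs with every customers row

Fix: Specify the join condition linking the foreign key to the parent id

Corrected query:
SELECT c.id, p.name, c.amount FROM customers p JOIN purchases c ON c.customer_id = p.id

Result:
id | name  | amount 
---+-------+--------
1  | Carol | 1500.9 
2  | Eve   | 1025.77
3  | Dave  | 384.18 
4  | Carol | 1449.36
5  | Dave  | 1985.91
6  | Carol | 315.18 
7  | Eve   | 1560.81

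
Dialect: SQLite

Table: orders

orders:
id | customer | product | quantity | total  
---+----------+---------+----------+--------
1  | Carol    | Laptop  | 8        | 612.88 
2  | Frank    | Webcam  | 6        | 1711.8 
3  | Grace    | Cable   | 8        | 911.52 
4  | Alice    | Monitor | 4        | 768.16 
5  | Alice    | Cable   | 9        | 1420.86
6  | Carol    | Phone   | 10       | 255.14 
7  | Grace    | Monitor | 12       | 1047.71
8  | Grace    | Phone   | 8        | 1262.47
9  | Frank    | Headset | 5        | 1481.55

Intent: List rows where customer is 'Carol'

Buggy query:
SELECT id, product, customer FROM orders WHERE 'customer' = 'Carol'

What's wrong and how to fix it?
Bug: 'customer' in single quotes is a string literal, not the column; the comparison is literal-vs-literal and never true

Fix: Remove the quotes around the column name (or use double quotes for an identifier)

Corrected query:
SELECT id, product, customer FROM orders WHERE customer = 'Carol'

Result:
id | product | customer
---+---------+---------
1  | Laptop  | Carol   
6  | Phone   | Carol   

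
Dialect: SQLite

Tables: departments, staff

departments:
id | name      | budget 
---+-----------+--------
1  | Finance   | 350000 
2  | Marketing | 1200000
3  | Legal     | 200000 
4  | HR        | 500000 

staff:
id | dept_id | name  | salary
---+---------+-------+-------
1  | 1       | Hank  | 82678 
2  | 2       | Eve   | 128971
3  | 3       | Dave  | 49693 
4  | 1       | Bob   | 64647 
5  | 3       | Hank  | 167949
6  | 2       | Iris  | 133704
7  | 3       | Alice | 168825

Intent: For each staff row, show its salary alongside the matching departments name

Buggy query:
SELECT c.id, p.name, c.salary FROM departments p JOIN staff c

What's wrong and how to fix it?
Bug: JOIN with no ON clause produces a cartesian product; every staff row pairs with every departments row

Fix: Specify the join condition linking the foreign key to the parent id

Corrected query:
SELECT c.id, p.name, c.salary FROM departments p JOIN staff c ON c.dept_id = p.id

Result:
id | name      | salary
---+-----------+-------
1  | Finance   | 82678 
2  | Marketing | 128971
3  | Legal     | 49693 
4  | Finance   | 64647 
5  | Legal     | 167949
6  | Marketing | 133704
7  | Legal     | 168825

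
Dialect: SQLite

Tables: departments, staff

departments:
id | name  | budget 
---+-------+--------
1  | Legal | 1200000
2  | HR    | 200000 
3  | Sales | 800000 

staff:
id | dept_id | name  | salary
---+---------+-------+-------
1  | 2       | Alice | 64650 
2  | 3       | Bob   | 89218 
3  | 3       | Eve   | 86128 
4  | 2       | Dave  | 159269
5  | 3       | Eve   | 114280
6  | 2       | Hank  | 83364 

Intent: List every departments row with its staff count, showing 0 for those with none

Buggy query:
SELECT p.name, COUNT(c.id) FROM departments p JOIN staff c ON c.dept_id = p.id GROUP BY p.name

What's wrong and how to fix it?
Bug: INNER JOIN drops departments rows that have no matching staff rows

Fix: Use LEFT JOIN so parents without children still appear (COUNT(c.id) gives 0)

Corrected query:
SELECT p.name, COUNT(c.id) FROM departments p LEFT JOIN staff c ON c.dept_id = p.id GROUP BY p.name

Result:
name  | COUNT(c.id)
------+------------
HR    | 3          
Legal | 0          
Sales | 3          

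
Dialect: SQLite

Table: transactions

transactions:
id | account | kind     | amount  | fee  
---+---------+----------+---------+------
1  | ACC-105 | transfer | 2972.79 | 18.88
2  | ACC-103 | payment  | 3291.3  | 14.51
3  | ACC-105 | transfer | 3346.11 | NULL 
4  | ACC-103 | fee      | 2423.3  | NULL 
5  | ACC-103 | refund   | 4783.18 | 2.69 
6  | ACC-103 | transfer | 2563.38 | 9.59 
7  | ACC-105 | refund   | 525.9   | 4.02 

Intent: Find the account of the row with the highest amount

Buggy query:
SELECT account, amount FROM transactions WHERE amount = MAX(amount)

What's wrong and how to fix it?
Bug: WHERE is evaluated per row; an aggregate over the whole table isn't defined there

Fix: Use a subquery: WHERE amount = (SELECT MAX(amount) FROM transactions)

Corrected query:
SELECT account, amount FROM transactions WHERE amount = (SELECT MAX(amount) FROM transactions)

Result:
account | amount 
--------+--------
ACC-103 | 4783.18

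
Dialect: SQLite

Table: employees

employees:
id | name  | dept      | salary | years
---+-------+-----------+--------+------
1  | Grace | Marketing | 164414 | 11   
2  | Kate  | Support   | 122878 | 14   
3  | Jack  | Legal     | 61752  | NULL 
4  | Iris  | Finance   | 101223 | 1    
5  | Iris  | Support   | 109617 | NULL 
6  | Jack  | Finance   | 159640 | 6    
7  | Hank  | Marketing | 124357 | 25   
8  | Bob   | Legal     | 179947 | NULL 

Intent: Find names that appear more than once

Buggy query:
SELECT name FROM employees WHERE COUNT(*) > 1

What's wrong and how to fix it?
Bug: WHERE can't reference COUNT(*); aggregates are computed after WHERE

Fix: Group first, then use HAVING for the count condition

Corrected query:
SELECT name FROM employees GROUP BY name HAVING COUNT(*) > 1

Result:
name
----
Iris
Jack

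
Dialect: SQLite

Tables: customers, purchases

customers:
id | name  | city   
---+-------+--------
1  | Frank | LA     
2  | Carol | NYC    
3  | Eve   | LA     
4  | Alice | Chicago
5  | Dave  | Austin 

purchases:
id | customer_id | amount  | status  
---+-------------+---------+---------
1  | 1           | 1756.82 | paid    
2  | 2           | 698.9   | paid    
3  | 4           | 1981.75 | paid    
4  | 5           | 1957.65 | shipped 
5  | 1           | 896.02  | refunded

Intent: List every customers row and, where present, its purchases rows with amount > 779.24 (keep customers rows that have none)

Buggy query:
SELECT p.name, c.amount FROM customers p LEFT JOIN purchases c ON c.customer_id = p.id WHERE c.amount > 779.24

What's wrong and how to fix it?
Bug: A WHERE condition on the right-hand table after LEFT JOIN drops unmatched parents

Fix: Put 'c.amount > 779.24' in the JOIN's ON clause instead of WHERE

Corrected query:
SELECT p.name, c.amount FROM customers p LEFT JOIN purchases c ON c.customer_id = p.id AND c.amount > 779.24

Result:
name  | amount 
------+--------
Frank | 896.02 
Frank | 1756.82
Carol | NULL   
Eve   | NULL   
Alice | 1981.75
Dave  | 1957.65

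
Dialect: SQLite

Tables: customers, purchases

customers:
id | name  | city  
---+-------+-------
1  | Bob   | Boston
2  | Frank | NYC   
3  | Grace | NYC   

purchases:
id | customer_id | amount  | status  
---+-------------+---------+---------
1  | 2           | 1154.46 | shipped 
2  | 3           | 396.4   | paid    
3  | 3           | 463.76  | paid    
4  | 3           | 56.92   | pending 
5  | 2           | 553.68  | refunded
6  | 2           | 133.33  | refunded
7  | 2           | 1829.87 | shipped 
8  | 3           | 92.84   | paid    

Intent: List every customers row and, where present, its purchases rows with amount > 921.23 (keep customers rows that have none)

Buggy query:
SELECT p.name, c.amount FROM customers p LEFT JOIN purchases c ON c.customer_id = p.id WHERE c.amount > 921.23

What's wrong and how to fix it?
Bug: Filtering c.amount in WHERE discards the NULL rows produced by LEFT JOIN, turning it into an inner join

Fix: Put 'c.amount > 921.23' in the JOIN's ON clause instead of WHERE

Corrected query:
SELECT p.name, c.amount FROM customers p LEFT JOIN purchases c ON c.customer_id = p.id AND c.amount > 921.23

Result:
name  | amount 
------+--------
Bob   | NULL   
Frank | 1154.46
Frank | 1829.87
Grace | NULL   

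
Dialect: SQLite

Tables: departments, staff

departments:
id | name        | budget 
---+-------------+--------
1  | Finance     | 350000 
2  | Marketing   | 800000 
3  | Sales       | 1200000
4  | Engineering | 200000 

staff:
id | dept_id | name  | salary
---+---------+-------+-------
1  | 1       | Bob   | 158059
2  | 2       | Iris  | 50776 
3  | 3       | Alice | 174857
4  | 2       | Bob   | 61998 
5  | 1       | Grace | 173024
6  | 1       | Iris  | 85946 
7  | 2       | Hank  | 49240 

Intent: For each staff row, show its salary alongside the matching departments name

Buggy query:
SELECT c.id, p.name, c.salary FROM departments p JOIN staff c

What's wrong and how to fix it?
Bug: JOIN with no ON clause produces a cartesian product; every staff row pairs with every departments row

Fix: Specify the join condition linking the foreign key to the parent id

Corrected query:
SELECT c.id, p.name, c.salary FROM departments p JOIN staff c ON c.dept_id = p.id

Result:
id | name      | salary
---+-----------+-------
1  | Finance   | 158059
2  | Marketing | 50776 
3  | Sales     | 174857
4  | Marketing | 61998 
5  | Finance   | 173024
6  | Finance   | 85946 
7  | Marketing | 49240 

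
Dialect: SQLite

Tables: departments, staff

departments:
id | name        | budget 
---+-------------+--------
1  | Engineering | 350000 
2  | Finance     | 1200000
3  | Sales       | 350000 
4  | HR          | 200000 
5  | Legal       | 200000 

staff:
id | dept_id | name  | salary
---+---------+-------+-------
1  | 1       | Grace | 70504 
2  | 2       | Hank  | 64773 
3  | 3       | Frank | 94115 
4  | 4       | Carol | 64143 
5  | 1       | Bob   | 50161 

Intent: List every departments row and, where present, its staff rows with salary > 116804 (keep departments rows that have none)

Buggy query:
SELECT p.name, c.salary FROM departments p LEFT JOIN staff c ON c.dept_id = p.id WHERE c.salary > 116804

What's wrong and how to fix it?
Bug: Filtering c.salary in WHERE discards the NULL rows produced by LEFT JOIN, turning it into an inner join

Fix: Put 'c.salary > 116804' in the JOIN's ON clause instead of WHERE

Corrected query:
SELECT p.name, c.salary FROM departments p LEFT JOIN staff c ON c.dept_id = p.id AND c.salary > 116804

Result:
name        | salary
------------+-------
Engineering | NULL  
Finance     | NULL  
Sales       | NULL  
HR          | NULL  
Legal       | NULL  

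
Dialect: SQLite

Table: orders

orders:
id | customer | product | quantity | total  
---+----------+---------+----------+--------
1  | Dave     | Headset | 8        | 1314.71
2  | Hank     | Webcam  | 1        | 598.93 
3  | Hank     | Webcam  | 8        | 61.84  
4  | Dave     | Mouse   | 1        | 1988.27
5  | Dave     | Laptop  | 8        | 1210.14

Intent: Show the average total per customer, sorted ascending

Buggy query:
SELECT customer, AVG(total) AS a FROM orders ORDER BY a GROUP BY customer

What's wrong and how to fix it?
Bug: GROUP BY must precede ORDER BY

Fix: Move ORDER BY to the end, after GROUP BY

Corrected query:
SELECT customer, AVG(total) AS a FROM orders GROUP BY customer ORDER BY a

Result:
customer | a          
---------+------------
Hank     | 330.385    
Dave     | 1504.373333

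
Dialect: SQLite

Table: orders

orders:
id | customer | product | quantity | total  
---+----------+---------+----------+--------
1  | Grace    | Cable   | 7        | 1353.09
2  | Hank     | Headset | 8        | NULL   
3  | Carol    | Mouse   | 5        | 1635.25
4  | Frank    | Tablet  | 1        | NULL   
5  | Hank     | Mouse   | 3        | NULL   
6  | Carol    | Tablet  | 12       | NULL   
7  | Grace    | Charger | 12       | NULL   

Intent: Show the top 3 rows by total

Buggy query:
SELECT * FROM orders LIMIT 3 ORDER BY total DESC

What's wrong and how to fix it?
Bug: ORDER BY cannot follow LIMIT; LIMIT is the final clause

Fix: Sort with ORDER BY, then apply LIMIT

Corrected query:
SELECT * FROM orders ORDER BY total DESC LIMIT 3

Result:
id | customer | product | quantity | total  
---+----------+---------+----------+--------
3  | Carol    | Mouse   | 5        | 1635.25
1  | Grace    | Cable   | 7        | 1353.09
2  | Hank     | Headset | 8        | NULL   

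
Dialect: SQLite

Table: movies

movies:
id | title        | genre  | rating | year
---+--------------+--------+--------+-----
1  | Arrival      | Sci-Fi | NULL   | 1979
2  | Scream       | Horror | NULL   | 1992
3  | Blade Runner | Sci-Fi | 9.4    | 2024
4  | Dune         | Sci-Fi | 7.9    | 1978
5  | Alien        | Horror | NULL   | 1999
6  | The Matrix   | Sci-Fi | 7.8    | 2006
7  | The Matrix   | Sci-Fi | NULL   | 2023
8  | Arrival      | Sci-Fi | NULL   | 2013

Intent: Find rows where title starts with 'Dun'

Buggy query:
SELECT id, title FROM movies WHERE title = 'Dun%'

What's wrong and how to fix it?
Bug: Wildcards only work with LIKE; '=' treats '%' as a literal character

Fix: Use LIKE for wildcard pattern matching

Corrected query:
SELECT id, title FROM movies WHERE title LIKE 'Dun%'

Result:
id | title
---+------
4  | Dune 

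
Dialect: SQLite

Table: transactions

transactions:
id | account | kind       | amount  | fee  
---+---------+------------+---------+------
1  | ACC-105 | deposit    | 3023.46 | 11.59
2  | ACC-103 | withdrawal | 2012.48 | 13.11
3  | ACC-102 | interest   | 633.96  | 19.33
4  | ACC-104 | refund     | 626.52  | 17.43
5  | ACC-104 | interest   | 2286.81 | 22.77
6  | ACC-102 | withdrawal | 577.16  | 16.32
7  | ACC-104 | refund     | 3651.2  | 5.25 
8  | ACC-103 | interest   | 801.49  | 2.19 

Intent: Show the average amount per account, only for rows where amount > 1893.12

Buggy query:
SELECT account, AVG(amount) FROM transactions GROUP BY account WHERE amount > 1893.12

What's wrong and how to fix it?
Bug: WHERE cannot follow GROUP BY

Fix: Move the WHERE clause before GROUP BY

Corrected query:
SELECT account, AVG(amount) FROM transactions WHERE amount > 1893.12 GROUP BY account

Result:
account | AVG(amount)
--------+------------
ACC-103 | 2012.48    
ACC-104 | 2969.005   
ACC-105 | 3023.46    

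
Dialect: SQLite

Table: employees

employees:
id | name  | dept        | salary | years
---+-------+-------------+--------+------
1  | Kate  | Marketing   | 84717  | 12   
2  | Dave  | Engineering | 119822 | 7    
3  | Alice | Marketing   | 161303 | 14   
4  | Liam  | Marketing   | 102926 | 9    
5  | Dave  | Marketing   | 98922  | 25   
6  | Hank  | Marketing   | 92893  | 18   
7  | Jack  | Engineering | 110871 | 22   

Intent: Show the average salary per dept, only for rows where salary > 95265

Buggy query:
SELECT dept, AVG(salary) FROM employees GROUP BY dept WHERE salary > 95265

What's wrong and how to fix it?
Bug: WHERE cannot follow GROUP BY

Fix: Place WHERE between FROM and GROUP BY

Corrected query:
SELECT dept, AVG(salary) FROM employees WHERE salary > 95265 GROUP BY dept

Result:
dept        | AVG(salary)  
------------+--------------
Engineering | 115346.5     
Marketing   | 121050.333333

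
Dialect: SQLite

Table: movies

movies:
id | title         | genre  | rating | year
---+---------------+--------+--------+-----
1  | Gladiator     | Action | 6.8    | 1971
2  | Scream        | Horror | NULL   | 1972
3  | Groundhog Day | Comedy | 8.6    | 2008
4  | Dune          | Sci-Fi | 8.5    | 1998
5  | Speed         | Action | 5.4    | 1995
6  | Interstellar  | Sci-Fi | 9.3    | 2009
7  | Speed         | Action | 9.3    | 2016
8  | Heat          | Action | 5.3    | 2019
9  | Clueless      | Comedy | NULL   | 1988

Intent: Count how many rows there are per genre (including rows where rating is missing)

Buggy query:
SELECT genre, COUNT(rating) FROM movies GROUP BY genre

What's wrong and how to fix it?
Bug: COUNT(column) counts non-NULL values only; rows with NULL rating aren't counted

Fix: Use COUNT(*) to count all rows regardless of NULL

Corrected query:
SELECT genre, COUNT(*) FROM movies GROUP BY genre

Result:
genre  | COUNT(*)
-------+---------
Action | 4       
Comedy | 2       
Horror | 1       
Sci-Fi | 2       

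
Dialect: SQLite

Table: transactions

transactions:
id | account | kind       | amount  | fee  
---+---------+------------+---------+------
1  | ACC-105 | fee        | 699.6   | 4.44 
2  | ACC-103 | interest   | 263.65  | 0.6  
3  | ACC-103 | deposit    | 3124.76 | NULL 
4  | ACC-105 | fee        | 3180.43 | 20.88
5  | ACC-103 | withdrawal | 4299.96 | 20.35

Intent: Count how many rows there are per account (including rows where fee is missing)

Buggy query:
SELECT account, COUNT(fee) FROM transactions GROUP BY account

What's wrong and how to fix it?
Bug: COUNT(column) counts non-NULL values only; rows with NULL fee aren't counted

Fix: Use COUNT(*) to count all rows regardless of NULL

Corrected query:
SELECT account, COUNT(*) FROM transactions GROUP BY account

Result:
account | COUNT(*)
--------+---------
ACC-103 | 3       
ACC-105 | 2       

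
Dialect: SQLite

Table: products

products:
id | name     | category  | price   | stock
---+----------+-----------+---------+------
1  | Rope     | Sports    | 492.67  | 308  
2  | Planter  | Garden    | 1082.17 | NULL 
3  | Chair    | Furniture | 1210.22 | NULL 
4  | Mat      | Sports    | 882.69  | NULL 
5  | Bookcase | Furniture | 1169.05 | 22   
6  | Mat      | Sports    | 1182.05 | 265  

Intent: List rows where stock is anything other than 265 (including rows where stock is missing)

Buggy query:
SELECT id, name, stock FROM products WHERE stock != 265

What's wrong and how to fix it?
Bug: 'stock != 265' is unknown when stock is NULL, so NULL rows are silently excluded

Fix: Handle NULL separately with IS NULL alongside the inequality

Corrected query:
SELECT id, name, stock FROM products WHERE stock != 265 OR stock IS NULL

Result:
id | name     | stock
---+----------+------
1  | Rope     | 308  
2  | Planter  | NULL 
3  | Chair    | NULL 
4  | Mat      | NULL 
5  | Bookcase | 22   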